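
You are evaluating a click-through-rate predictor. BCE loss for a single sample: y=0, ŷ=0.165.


BCE = -[y·ln(p) + (1-y)·ln(1-p)]
= -0 - 1·ln(1-0.165)
= -ln(0.835) = 0.1803

0.1803


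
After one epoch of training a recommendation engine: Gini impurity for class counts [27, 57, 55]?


Probabilities: [27/139, 57/139, 55/139] ≈ [0.1942, 0.4101, 0.3957]
Σpᵢ² = (729 + 3249 + 3025)/139² = 7003/19321
Gini = 1 - Σpᵢ² = 1 - 7003/19321 = 0.6375

0.6375


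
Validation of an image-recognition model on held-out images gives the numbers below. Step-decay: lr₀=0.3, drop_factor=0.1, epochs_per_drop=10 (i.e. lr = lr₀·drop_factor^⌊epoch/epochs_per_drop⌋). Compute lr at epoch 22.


n_drops = ⌊22/10⌋ = 2
lr = 0.3·0.1^2 = 0.3·0.01 = 0.003

0.003


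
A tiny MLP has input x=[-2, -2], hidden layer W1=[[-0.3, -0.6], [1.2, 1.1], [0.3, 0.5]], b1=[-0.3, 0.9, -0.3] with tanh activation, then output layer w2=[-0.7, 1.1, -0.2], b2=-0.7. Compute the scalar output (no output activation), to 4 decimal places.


z1[0] = (-0.3)·(-2) + (-0.6)·(-2) - 0.3 = 1.5
z1[1] = (1.2)·(-2) + (1.1)·(-2) + 0.9 = -3.7
z1[2] = (0.3)·(-2) + (0.5)·(-2) - 0.3 = -1.9
h = tanh(z1) = [0.9051, -0.9988, -0.9562]
output = (-0.7)·(0.9051) + (1.1)·(-0.9988) + (-0.2)·(-0.9562) - 0.7 = -2.241

-2.241


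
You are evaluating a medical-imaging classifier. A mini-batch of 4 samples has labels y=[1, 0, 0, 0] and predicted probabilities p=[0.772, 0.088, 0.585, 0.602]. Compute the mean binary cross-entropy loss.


L[0] = -ln(0.772) = 0.2588
L[1] = -ln(1-0.088) = -ln(0.912) = 0.0921
L[2] = -ln(1-0.585) = -ln(0.415) = 0.8795
L[3] = -ln(1-0.602) = -ln(0.398) = 0.9213
mean = (0.2588 + 0.0921 + 0.8795 + 0.9213)/4 = 0.5379

0.5379


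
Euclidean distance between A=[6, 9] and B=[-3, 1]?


d = √((6+ 3)² + (9-1)²)
  = √(81 + 64)
  = √145 = 12.0416

12.0416


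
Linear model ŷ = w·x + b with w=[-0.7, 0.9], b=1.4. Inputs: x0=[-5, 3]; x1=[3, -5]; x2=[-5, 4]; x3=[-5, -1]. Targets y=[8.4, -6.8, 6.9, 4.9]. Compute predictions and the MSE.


ŷ0 = (-0.7)·(-5) + (0.9)·(3) + 1.4 = 7.6
ŷ1 = (-0.7)·(3) + (0.9)·(-5) + 1.4 = -5.2
ŷ2 = (-0.7)·(-5) + (0.9)·(4) + 1.4 = 8.5
ŷ3 = (-0.7)·(-5) + (0.9)·(-1) + 1.4 = 4.0
errors² = [0.64, 2.56, 2.56, 0.81]
MSE = 6.5700/4 = 1.6425

1.6425


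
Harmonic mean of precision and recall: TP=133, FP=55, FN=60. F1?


Precision = 133/188 = 0.7074
Recall = 133/193 = 0.6891
F1 = 2·P·R/(P+R) = 2·TP/(2·TP+FP+FN) = 266/(266+55+60) = 266/381 = 0.6982

0.6982


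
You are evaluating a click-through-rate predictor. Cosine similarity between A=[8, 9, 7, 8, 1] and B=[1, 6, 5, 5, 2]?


A·B = 8·1 + 9·6 + 7·5 + 8·5 + 1·2 = 139
‖A‖ = √259 = 16.0935, ‖B‖ = √91 = 9.5394
cos = 139/(√259·√91) = 139/√23569 = 0.9054

0.9054


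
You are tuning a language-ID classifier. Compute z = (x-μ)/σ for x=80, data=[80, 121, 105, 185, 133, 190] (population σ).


μ = 135.6667, σ = 40.0985
z = (80 - 135.6667)/40.0985 = -1.3882

-1.3882


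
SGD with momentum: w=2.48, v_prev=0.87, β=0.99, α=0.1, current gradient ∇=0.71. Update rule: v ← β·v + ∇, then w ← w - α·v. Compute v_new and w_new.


v_new = 0.99·0.87 + 0.71 = 0.8613 + 0.71 = 1.5713
w_new = 2.48 - 0.1·1.5713 = 2.48 - 0.15713 = 2.32287

v_new=1.5713, w_new=2.32287


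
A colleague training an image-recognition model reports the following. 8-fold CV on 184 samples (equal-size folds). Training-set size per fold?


Fold size = 184/8 = 23
Training per fold = 184 - 23 = 161

161


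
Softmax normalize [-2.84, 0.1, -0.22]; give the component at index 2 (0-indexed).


Exponentials: e^-2.84=0.0584, e^0.1=1.1052, e^-0.22=0.8025
Sum = 1.9661
Softmax = [0.0297, 0.5621, 0.4082]
p[2] = 0.8025/1.9661 = 0.4082

0.4082


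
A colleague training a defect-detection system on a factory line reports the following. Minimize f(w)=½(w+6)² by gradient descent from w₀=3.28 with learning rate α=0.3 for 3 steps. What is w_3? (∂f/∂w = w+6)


step 1: grad = 3.28+6 = 9.28; w = 3.28 - 0.3·(9.28) = 0.496
step 2: grad = 0.496+6 = 6.496; w = 0.496 - 0.3·(6.496) = -1.4528
step 3: grad = -1.4528+6 = 4.5472; w = -1.4528 - 0.3·(4.5472) = -2.81696

-2.81696


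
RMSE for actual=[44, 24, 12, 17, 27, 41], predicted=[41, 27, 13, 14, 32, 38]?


MSE = 62/6 = 10.3333
RMSE = √(62/6) = 3.2146

3.2146


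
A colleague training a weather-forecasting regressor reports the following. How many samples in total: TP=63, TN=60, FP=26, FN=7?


Total = TP + TN + FP + FN
= 63 + 60 + 26 + 7
= 156
(Predicted positive: 89, predicted negative: 67)

156


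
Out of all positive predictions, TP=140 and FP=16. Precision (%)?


Precision = TP/(TP+FP)
= 140/(140+16)
= 140/156 = 89.74%

89.74%


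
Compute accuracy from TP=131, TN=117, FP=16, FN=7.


Accuracy = (TP+TN)/(TP+TN+FP+FN)
= (131+117)/(271)
= 248/271 = 91.51%

91.51%


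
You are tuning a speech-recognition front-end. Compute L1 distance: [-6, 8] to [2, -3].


d = |-6-2| + |8+ 3|
  = 8 + 11
  = 19

19


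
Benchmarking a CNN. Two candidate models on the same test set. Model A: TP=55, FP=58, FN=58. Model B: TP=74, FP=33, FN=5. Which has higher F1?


Model A: P=55/113=0.4867, R=55/113=0.4867, F1=2PR/(P+R)=2TP/(2TP+FP+FN)=110/226=0.4867
Model B: P=74/107=0.6916, R=74/79=0.9367, F1=2PR/(P+R)=2TP/(2TP+FP+FN)=148/186=0.7957
0.4867 < 0.7957 → Model B

Model B


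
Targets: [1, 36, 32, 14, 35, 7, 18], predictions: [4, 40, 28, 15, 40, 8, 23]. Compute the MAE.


Absolute errors: |1-4|=3, |36-40|=4, |32-28|=4, |14-15|=1, |35-40|=5, |7-8|=1, |18-23|=5
Sum = 23
MAE = 23/7 = 23/7

23/7


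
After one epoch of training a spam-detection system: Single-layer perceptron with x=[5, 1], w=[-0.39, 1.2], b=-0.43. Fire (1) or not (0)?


z = (5)·(-0.39) + (1)·(1.2) - 0.43
  = -1.18
step(z) = 0 (z<0)

0


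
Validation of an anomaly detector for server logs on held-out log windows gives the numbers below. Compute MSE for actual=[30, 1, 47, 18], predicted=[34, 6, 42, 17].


Squared errors: (30-34)²=16, (1-6)²=25, (47-42)²=25, (18-17)²=1
Sum = 67
MSE = 67/4 = 67/4

67/4


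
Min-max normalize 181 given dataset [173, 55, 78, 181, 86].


min=55, max=181
(181-55)/(181-55) = 126/126 = 1.0

1.0


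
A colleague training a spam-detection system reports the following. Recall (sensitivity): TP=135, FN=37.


Recall = TP/(TP+FN)
= 135/(135+37)
= 135/172 = 78.49%

78.49%


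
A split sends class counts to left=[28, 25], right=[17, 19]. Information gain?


Parent = [45, 44], H_parent = 0.9999
H_left = 0.9977 (n=53), H_right = 0.9978 (n=36)
H_children = (53/89)·0.9977 + (36/89)·0.9978 = 0.9977
IG = 0.9999 - 0.9977 = 0.0022

0.0022


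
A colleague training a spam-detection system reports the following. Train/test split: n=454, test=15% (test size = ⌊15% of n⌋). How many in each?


Test = ⌊454·15/100⌋ = 68
Train = 454 - 68 = 386

Train: 386, Test: 68


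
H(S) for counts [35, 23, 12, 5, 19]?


Probabilities: [35/94, 23/94, 12/94, 5/94, 19/94] ≈ [0.3723, 0.2447, 0.1277, 0.0532, 0.2021]
H = -((35/94)·log₂(35/94) + (23/94)·log₂(23/94) + (12/94)·log₂(12/94) + (5/94)·log₂(5/94) + (19/94)·log₂(19/94))
  = 2.0981 bits

2.0981 bits


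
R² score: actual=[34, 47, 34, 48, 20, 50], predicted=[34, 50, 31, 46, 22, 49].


ȳ = 38.8333
SS_res = Σ(y-ŷ)² = 27
SS_tot = Σ(y-ȳ)² = 676.83
R² = 1 - SS_res/SS_tot = 1 - 0.0399 = 0.9601

0.9601


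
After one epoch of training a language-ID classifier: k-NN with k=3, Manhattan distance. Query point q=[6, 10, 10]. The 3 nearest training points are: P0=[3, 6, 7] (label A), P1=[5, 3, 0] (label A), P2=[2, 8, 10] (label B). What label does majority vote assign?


d(q,P0) = 10  (label A)
d(q,P1) = 18  (label A)
d(q,P2) = 6  (label B)
Votes: A=2, B=1
Majority → A

A


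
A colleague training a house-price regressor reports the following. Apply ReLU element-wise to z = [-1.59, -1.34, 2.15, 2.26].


ReLU(-1.59) = max(0, -1.59) = 0.0
ReLU(-1.34) = max(0, -1.34) = 0.0
ReLU(2.15) = max(0, 2.15) = 2.15
ReLU(2.26) = max(0, 2.26) = 2.26
result = [0.0, 0.0, 2.15, 2.26]

[0.0, 0.0, 2.15, 2.26]


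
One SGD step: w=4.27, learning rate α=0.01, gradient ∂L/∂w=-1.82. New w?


w_new = w - α·∇
= 4.27 - 0.01·-1.82
= 4.27 + 0.0182
= 4.2882

4.2882


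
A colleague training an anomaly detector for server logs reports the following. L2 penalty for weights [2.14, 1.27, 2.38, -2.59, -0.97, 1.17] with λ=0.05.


‖w‖₂² = (2.14)² + (1.27)² + (2.38)² + (-2.59)² + (-0.97)² + (1.17)²
     = 4.5796 + 1.6129 + 5.6644 + 6.7081 + 0.9409 + 1.3689
     = 20.8748
λ·‖w‖₂² = 0.05·20.8748 = 1.04374

1.04374


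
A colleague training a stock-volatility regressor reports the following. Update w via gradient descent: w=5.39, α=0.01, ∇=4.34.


w_new = w - α·∇
= 5.39 - 0.01·4.34
= 5.39 - 0.0434
= 5.3466

5.3466


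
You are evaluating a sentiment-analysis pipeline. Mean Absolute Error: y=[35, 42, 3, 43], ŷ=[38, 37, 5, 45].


Absolute errors: |35-38|=3, |42-37|=5, |3-5|=2, |43-45|=2
Sum = 12
MAE = 12/4 = 3

3


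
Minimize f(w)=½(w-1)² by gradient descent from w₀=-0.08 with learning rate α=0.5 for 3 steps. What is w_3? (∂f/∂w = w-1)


step 1: grad = -0.08-1 = -1.08; w = -0.08 - 0.5·(-1.08) = 0.46
step 2: grad = 0.46-1 = -0.54; w = 0.46 - 0.5·(-0.54) = 0.73
step 3: grad = 0.73-1 = -0.27; w = 0.73 - 0.5·(-0.27) = 0.865

0.865


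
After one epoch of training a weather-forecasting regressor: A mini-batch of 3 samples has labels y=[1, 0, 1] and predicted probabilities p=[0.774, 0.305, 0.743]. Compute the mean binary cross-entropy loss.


L[0] = -ln(0.774) = 0.2562
L[1] = -ln(1-0.305) = -ln(0.695) = 0.3638
L[2] = -ln(0.743) = 0.2971
mean = (0.2562 + 0.3638 + 0.2971)/3 = 0.3057

0.3057


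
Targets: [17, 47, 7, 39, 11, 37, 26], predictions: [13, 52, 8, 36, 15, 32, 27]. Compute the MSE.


Squared errors: (17-13)²=16, (47-52)²=25, (7-8)²=1, (39-36)²=9, (11-15)²=16, (37-32)²=25, (26-27)²=1
Sum = 93
MSE = 93/7 = 93/7

93/7


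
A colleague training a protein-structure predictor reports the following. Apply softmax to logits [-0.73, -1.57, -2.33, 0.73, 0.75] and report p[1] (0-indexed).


Exponentials: e^-0.73=0.4819, e^-1.57=0.208, e^-2.33=0.0973, e^0.73=2.0751, e^0.75=2.117
Sum = 4.9793
Softmax = [0.0968, 0.0418, 0.0195, 0.4167, 0.4252]
p[1] = 0.208/4.9793 = 0.0418

0.0418


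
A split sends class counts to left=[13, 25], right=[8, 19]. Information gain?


Parent = [21, 44], H_parent = 0.9077
H_left = 0.9268 (n=38), H_right = 0.8767 (n=27)
H_children = (38/65)·0.9268 + (27/65)·0.8767 = 0.906
IG = 0.9077 - 0.906 = 0.0017

0.0017


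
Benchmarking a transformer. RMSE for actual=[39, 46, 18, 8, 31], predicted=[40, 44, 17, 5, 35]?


MSE = 31/5 = 6.2
RMSE = √(31/5) = 2.49

2.49


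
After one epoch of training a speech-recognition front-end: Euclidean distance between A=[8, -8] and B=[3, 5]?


d = √((8-3)² + (-8-5)²)
  = √(25 + 169)
  = √194 = 13.9284

13.9284


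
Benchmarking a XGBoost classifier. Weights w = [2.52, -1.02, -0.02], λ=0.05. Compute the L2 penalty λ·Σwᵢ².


‖w‖₂² = (2.52)² + (-1.02)² + (-0.02)²
     = 6.3504 + 1.0404 + 0.0004
     = 7.3912
λ·‖w‖₂² = 0.05·7.3912 = 0.36956

0.36956


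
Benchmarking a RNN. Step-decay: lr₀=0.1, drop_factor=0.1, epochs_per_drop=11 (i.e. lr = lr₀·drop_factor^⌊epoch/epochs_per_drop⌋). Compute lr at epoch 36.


n_drops = ⌊36/11⌋ = 3
lr = 0.1·0.1^3 = 0.1·0.001 = 0.0001

0.0001


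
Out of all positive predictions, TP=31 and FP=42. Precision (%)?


Precision = TP/(TP+FP)
= 31/(31+42)
= 31/73 = 42.47%

42.47%


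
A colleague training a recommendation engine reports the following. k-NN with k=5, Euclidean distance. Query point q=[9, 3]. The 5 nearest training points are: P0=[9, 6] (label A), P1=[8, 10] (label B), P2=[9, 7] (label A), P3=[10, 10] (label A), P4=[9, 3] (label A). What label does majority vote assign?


d(q,P0) = 3.0  (label A)
d(q,P1) = 7.0711  (label B)
d(q,P2) = 4.0  (label A)
d(q,P3) = 7.0711  (label A)
d(q,P4) = 0.0  (label A)
Votes: A=4, B=1
Majority → A

A


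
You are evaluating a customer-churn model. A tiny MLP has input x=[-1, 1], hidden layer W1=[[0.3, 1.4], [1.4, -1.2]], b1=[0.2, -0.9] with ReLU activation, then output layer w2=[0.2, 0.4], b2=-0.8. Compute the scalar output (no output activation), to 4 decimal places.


z1[0] = (0.3)·(-1) + (1.4)·(1) + 0.2 = 1.3
z1[1] = (1.4)·(-1) + (-1.2)·(1) - 0.9 = -3.5
h = ReLU(z1) = [1.3, 0.0]
output = (0.2)·(1.3) + (0.4)·(0.0) - 0.8 = -0.54

-0.54


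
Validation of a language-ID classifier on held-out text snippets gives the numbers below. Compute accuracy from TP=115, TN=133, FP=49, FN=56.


Accuracy = (TP+TN)/(TP+TN+FP+FN)
= (115+133)/(353)
= 248/353 = 70.25%

70.25%


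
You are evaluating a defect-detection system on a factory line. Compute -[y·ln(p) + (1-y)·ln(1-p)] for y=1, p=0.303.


BCE = -[y·ln(p) + (1-y)·ln(1-p)]
= -1·ln(0.303) - 0
= -ln(0.303) = 1.194

1.194


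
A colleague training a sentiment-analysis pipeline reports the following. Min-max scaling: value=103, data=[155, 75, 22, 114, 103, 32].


min=22, max=155
(103-22)/(155-22) = 81/133 = 0.609

0.609


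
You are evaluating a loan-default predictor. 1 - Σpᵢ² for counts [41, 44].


Probabilities: [41/85, 44/85] ≈ [0.4824, 0.5176]
Σpᵢ² = (1681 + 1936)/85² = 3617/7225
Gini = 1 - Σpᵢ² = 1 - 3617/7225 = 0.4994

0.4994


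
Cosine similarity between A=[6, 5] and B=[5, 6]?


A·B = 6·5 + 5·6 = 60
‖A‖ = √61 = 7.8102, ‖B‖ = √61 = 7.8102
cos = 60/(√61·√61) = 60/√3721 = 0.9836

0.9836


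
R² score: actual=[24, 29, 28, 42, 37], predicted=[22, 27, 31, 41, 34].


ȳ = 32
SS_res = Σ(y-ŷ)² = 27
SS_tot = Σ(y-ȳ)² = 214
R² = 1 - SS_res/SS_tot = 1 - 0.1262 = 0.8738

0.8738


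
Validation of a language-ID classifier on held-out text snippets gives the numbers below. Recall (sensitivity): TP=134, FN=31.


Recall = TP/(TP+FN)
= 134/(134+31)
= 134/165 = 81.21%

81.21%


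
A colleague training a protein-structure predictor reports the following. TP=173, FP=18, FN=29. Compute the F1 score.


Precision = 173/191 = 0.9058
Recall = 173/202 = 0.8564
F1 = 2·P·R/(P+R) = 2·TP/(2·TP+FP+FN) = 346/(346+18+29) = 346/393 = 0.8804

0.8804


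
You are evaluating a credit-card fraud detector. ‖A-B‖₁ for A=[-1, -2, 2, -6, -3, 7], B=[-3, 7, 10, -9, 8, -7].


d = |-1+ 3| + |-2-7| + |2-10| + |-6+ 9| + |-3-8| + |7+ 7|
  = 2 + 9 + 8 + 3 + 11 + 14
  = 47

47


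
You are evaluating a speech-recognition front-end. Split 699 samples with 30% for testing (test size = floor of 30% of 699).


Test = ⌊699·30/100⌋ = 209
Train = 699 - 209 = 490

Train: 490, Test: 209


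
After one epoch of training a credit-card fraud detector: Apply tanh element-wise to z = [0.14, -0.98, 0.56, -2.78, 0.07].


tanh(0.14) = 0.1391
tanh(-0.98) = -0.7531
tanh(0.56) = 0.508
tanh(-2.78) = -0.9923
tanh(0.07) = 0.0699
result = [0.1391, -0.7531, 0.508, -0.9923, 0.0699]

[0.1391, -0.7531, 0.508, -0.9923, 0.0699]


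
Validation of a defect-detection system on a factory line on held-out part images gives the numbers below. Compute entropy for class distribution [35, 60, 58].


Probabilities: [35/153, 60/153, 58/153] ≈ [0.2288, 0.3922, 0.3791]
H = -((35/153)·log₂(35/153) + (60/153)·log₂(60/153) + (58/153)·log₂(58/153))
  = 1.5469 bits

1.5469 bits


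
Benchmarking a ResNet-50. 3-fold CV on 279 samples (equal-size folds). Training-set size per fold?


Fold size = 279/3 = 93
Training per fold = 279 - 93 = 186

186


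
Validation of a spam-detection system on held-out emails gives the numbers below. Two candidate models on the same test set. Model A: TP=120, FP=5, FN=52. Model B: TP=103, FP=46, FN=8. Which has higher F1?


Model A: P=120/125=0.96, R=120/172=0.6977, F1=2PR/(P+R)=2TP/(2TP+FP+FN)=240/297=0.8081
Model B: P=103/149=0.6913, R=103/111=0.9279, F1=2PR/(P+R)=2TP/(2TP+FP+FN)=206/260=0.7923
0.8081 > 0.7923 → Model A

Model A


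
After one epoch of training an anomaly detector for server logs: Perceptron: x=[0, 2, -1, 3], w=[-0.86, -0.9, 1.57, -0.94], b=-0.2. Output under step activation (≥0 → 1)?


z = (0)·(-0.86) + (2)·(-0.9) + (-1)·(1.57) + (3)·(-0.94) - 0.2
  = -6.39
step(z) = 0 (z<0)

0


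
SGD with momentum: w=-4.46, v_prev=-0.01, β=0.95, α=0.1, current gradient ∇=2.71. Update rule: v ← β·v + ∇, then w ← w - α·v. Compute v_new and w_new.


v_new = 0.95·-0.01 + 2.71 = -0.0095 + 2.71 = 2.7005
w_new = -4.46 - 0.1·2.7005 = -4.46 - 0.27005 = -4.73005

v_new=2.7005, w_new=-4.73005


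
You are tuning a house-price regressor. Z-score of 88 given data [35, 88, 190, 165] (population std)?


μ = 119.5, σ = 61.5894
z = (88 - 119.5)/61.5894 = -0.5115

-0.5115


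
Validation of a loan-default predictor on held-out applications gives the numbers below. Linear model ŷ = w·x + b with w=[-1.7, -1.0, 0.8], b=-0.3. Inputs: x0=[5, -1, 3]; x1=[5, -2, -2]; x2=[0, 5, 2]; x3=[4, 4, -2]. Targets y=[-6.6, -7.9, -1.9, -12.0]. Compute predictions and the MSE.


ŷ0 = (-1.7)·(5) + (-1.0)·(-1) + (0.8)·(3) - 0.3 = -5.4
ŷ1 = (-1.7)·(5) + (-1.0)·(-2) + (0.8)·(-2) - 0.3 = -8.4
ŷ2 = (-1.7)·(0) + (-1.0)·(5) + (0.8)·(2) - 0.3 = -3.7
ŷ3 = (-1.7)·(4) + (-1.0)·(4) + (0.8)·(-2) - 0.3 = -12.7
errors² = [1.44, 0.25, 3.24, 0.49]
MSE = 5.4200/4 = 1.355

1.355


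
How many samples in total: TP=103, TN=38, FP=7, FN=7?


Total = TP + TN + FP + FN
= 103 + 38 + 7 + 7
= 155
(Predicted positive: 110, predicted negative: 45)

155


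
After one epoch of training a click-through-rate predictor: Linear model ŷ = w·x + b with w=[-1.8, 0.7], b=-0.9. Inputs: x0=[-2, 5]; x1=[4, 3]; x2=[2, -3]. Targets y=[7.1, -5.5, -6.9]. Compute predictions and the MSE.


ŷ0 = (-1.8)·(-2) + (0.7)·(5) - 0.9 = 6.2
ŷ1 = (-1.8)·(4) + (0.7)·(3) - 0.9 = -6.0
ŷ2 = (-1.8)·(2) + (0.7)·(-3) - 0.9 = -6.6
errors² = [0.81, 0.25, 0.09]
MSE = 1.1500/3 = 0.3833

0.3833


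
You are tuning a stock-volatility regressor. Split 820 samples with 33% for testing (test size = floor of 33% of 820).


Test = ⌊820·33/100⌋ = 270
Train = 820 - 270 = 550

Train: 550, Test: 270


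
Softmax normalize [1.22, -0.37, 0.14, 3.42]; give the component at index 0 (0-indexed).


Exponentials: e^1.22=3.3872, e^-0.37=0.6907, e^0.14=1.1503, e^3.42=30.5694
Sum = 35.7976
Softmax = [0.0946, 0.0193, 0.0321, 0.854]
p[0] = 3.3872/35.7976 = 0.0946

0.0946


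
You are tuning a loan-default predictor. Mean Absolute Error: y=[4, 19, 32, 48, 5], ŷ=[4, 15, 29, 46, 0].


Absolute errors: |4-4|=0, |19-15|=4, |32-29|=3, |48-46|=2, |5-0|=5
Sum = 14
MAE = 14/5 = 14/5

14/5


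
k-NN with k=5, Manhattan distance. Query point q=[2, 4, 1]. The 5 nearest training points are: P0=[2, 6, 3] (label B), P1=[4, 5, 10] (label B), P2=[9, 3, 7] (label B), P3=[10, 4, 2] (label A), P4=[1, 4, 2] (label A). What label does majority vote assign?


d(q,P0) = 4  (label B)
d(q,P1) = 12  (label B)
d(q,P2) = 14  (label B)
d(q,P3) = 9  (label A)
d(q,P4) = 2  (label A)
Votes: A=2, B=3
Majority → B

B


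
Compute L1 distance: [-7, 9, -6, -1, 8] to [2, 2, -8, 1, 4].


d = |-7-2| + |9-2| + |-6+ 8| + |-1-1| + |8-4|
  = 9 + 7 + 2 + 2 + 4
  = 24

24


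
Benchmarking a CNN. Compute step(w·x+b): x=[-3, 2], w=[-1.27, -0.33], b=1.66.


z = (-3)·(-1.27) + (2)·(-0.33) + 1.66
  = 4.81
step(z) = 1 (z≥0)

1


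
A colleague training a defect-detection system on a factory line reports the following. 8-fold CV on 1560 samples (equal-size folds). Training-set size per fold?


Fold size = 1560/8 = 195
Training per fold = 1560 - 195 = 1365

1365


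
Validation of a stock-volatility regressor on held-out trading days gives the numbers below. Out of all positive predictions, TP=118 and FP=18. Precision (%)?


Precision = TP/(TP+FP)
= 118/(118+18)
= 118/136 = 86.76%

86.76%


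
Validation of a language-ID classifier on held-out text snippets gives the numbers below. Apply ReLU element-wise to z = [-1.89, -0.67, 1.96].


ReLU(-1.89) = max(0, -1.89) = 0.0
ReLU(-0.67) = max(0, -0.67) = 0.0
ReLU(1.96) = max(0, 1.96) = 1.96
result = [0.0, 0.0, 1.96]

[0.0, 0.0, 1.96]


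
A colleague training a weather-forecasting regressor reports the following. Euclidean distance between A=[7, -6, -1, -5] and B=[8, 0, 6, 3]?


d = √((7-8)² + (-6-0)² + (-1-6)² + (-5-3)²)
  = √(1 + 36 + 49 + 64)
  = √150 = 12.2474

12.2474


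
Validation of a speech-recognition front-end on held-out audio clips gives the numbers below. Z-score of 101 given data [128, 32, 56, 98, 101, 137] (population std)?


μ = 92, σ = 37.2693
z = (101 - 92)/37.2693 = 0.2415

0.2415


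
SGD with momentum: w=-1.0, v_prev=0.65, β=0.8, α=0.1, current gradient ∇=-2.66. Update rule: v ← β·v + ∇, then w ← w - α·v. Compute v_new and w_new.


v_new = 0.8·0.65 - 2.66 = 0.52 - 2.66 = -2.14
w_new = -1.0 - 0.1·-2.14 = -1.0 + 0.214 = -0.786

v_new=-2.14, w_new=-0.786


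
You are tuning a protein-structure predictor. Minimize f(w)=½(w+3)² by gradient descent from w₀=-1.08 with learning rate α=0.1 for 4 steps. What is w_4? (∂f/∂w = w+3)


step 1: grad = -1.08+3 = 1.92; w = -1.08 - 0.1·(1.92) = -1.272
step 2: grad = -1.272+3 = 1.728; w = -1.272 - 0.1·(1.728) = -1.4448
step 3: grad = -1.4448+3 = 1.5552; w = -1.4448 - 0.1·(1.5552) = -1.60032
step 4: grad = -1.60032+3 = 1.39968; w = -1.60032 - 0.1·(1.39968) = -1.740288

-1.740288


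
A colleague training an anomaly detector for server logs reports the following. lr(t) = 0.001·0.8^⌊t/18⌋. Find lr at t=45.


n_drops = ⌊45/18⌋ = 2
lr = 0.001·0.8^2 = 0.001·0.64 = 0.00064

0.00064


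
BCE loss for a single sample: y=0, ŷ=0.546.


BCE = -[y·ln(p) + (1-y)·ln(1-p)]
= -0 - 1·ln(1-0.546)
= -ln(0.454) = 0.7897

0.7897


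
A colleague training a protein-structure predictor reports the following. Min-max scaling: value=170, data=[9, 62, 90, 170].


min=9, max=170
(170-9)/(170-9) = 161/161 = 1.0

1.0


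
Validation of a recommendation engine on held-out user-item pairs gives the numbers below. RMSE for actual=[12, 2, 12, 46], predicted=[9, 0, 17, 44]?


MSE = 42/4 = 10.5
RMSE = √(42/4) = 3.2404

3.2404


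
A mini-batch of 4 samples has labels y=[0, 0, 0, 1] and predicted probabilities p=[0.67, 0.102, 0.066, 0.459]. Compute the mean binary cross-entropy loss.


L[0] = -ln(1-0.67) = -ln(0.33) = 1.1087
L[1] = -ln(1-0.102) = -ln(0.898) = 0.1076
L[2] = -ln(1-0.066) = -ln(0.934) = 0.0683
L[3] = -ln(0.459) = 0.7787
mean = (1.1087 + 0.1076 + 0.0683 + 0.7787)/4 = 0.5158

0.5158


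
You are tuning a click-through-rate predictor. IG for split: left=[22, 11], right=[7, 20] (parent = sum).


Parent = [29, 31], H_parent = 0.9992
H_left = 0.9183 (n=33), H_right = 0.8256 (n=27)
H_children = (33/60)·0.9183 + (27/60)·0.8256 = 0.8766
IG = 0.9992 - 0.8766 = 0.1226

0.1226


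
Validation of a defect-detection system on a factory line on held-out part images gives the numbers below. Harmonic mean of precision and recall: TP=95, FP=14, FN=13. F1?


Precision = 95/109 = 0.8716
Recall = 95/108 = 0.8796
F1 = 2·P·R/(P+R) = 2·TP/(2·TP+FP+FN) = 190/(190+14+13) = 190/217 = 0.8756

0.8756


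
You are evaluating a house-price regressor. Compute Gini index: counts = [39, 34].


Probabilities: [39/73, 34/73] ≈ [0.5342, 0.4658]
Σpᵢ² = (1521 + 1156)/73² = 2677/5329
Gini = 1 - Σpᵢ² = 1 - 2677/5329 = 0.4977

0.4977


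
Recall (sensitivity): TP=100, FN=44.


Recall = TP/(TP+FN)
= 100/(100+44)
= 100/144 = 69.44%

69.44%


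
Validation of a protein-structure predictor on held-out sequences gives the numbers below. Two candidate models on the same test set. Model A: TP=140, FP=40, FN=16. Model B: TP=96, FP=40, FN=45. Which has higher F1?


Model A: P=140/180=0.7778, R=140/156=0.8974, F1=2PR/(P+R)=2TP/(2TP+FP+FN)=280/336=0.8333
Model B: P=96/136=0.7059, R=96/141=0.6809, F1=2PR/(P+R)=2TP/(2TP+FP+FN)=192/277=0.6931
0.8333 > 0.6931 → Model A

Model A


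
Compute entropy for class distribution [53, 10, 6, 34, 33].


Probabilities: [53/136, 10/136, 6/136, 34/136, 33/136] ≈ [0.3897, 0.0735, 0.0441, 0.25, 0.2426]
H = -((53/136)·log₂(53/136) + (10/136)·log₂(10/136) + (6/136)·log₂(6/136) + (34/136)·log₂(34/136) + (33/136)·log₂(33/136))
  = 2.0011 bits

2.0011 bits


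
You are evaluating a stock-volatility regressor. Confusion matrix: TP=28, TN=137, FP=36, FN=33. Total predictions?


Total = TP + TN + FP + FN
= 28 + 137 + 36 + 33
= 234
(Predicted positive: 64, predicted negative: 170)

234


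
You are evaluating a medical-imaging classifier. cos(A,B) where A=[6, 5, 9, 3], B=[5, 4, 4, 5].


A·B = 6·5 + 5·4 + 9·4 + 3·5 = 101
‖A‖ = √151 = 12.2882, ‖B‖ = √82 = 9.0554
cos = 101/(√151·√82) = 101/√12382 = 0.9077

0.9077


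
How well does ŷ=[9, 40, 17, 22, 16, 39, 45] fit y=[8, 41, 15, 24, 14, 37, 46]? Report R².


ȳ = 26.4286
SS_res = Σ(y-ŷ)² = 19
SS_tot = Σ(y-ȳ)² = 1337.71
R² = 1 - SS_res/SS_tot = 1 - 0.0142 = 0.9858

0.9858


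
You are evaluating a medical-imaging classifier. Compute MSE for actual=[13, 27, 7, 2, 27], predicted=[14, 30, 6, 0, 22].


Squared errors: (13-14)²=1, (27-30)²=9, (7-6)²=1, (2-0)²=4, (27-22)²=25
Sum = 40
MSE = 40/5 = 8

8


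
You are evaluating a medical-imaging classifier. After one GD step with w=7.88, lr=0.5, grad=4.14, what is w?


w_new = w - α·∇
= 7.88 - 0.5·4.14
= 7.88 - 2.07
= 5.81

5.81


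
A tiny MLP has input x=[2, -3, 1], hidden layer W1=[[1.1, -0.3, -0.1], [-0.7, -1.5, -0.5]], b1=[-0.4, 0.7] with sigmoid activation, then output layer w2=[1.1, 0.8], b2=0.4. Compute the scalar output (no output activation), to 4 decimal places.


z1[0] = (1.1)·(2) + (-0.3)·(-3) + (-0.1)·(1) - 0.4 = 2.6
z1[1] = (-0.7)·(2) + (-1.5)·(-3) + (-0.5)·(1) + 0.7 = 3.3
h = sigmoid(z1) = [0.9309, 0.9644]
output = (1.1)·(0.9309) + (0.8)·(0.9644) + 0.4 = 2.1955

2.1955


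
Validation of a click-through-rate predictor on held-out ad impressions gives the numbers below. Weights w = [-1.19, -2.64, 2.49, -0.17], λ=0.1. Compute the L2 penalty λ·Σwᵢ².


‖w‖₂² = (-1.19)² + (-2.64)² + (2.49)² + (-0.17)²
     = 1.4161 + 6.9696 + 6.2001 + 0.0289
     = 14.6147
λ·‖w‖₂² = 0.1·14.6147 = 1.46147

1.46147


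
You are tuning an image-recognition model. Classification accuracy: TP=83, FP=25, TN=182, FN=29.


Accuracy = (TP+TN)/(TP+TN+FP+FN)
= (83+182)/(319)
= 265/319 = 83.07%

83.07%


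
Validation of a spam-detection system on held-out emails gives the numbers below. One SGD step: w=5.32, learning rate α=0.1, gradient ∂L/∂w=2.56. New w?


w_new = w - α·∇
= 5.32 - 0.1·2.56
= 5.32 - 0.256
= 5.064

5.064


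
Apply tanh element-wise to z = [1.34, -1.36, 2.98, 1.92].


tanh(1.34) = 0.8717
tanh(-1.36) = -0.8764
tanh(2.98) = 0.9949
tanh(1.92) = 0.9579
result = [0.8717, -0.8764, 0.9949, 0.9579]

[0.8717, -0.8764, 0.9949, 0.9579]


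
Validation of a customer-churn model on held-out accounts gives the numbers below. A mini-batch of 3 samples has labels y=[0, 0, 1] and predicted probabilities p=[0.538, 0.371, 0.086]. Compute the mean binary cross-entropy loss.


L[0] = -ln(1-0.538) = -ln(0.462) = 0.7722
L[1] = -ln(1-0.371) = -ln(0.629) = 0.4636
L[2] = -ln(0.086) = 2.4534
mean = (0.7722 + 0.4636 + 2.4534)/3 = 1.2297

1.2297


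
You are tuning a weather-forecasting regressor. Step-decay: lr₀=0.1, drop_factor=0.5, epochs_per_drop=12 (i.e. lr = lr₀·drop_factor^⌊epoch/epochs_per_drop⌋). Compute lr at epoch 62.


n_drops = ⌊62/12⌋ = 5
lr = 0.1·0.5^5 = 0.1·0.03125 = 0.003125

0.003125


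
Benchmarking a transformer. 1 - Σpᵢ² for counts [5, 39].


Probabilities: [5/44, 39/44] ≈ [0.1136, 0.8864]
Σpᵢ² = (25 + 1521)/44² = 1546/1936
Gini = 1 - Σpᵢ² = 1 - 1546/1936 = 0.2014

0.2014


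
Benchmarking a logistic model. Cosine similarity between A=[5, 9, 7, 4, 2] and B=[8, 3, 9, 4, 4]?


A·B = 5·8 + 9·3 + 7·9 + 4·4 + 2·4 = 154
‖A‖ = √175 = 13.2288, ‖B‖ = √186 = 13.6382
cos = 154/(√175·√186) = 154/√32550 = 0.8536

0.8536


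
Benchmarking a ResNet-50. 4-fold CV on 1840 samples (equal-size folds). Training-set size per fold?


Fold size = 1840/4 = 460
Training per fold = 1840 - 460 = 1380

1380


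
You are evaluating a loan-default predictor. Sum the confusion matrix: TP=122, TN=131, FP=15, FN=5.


Total = TP + TN + FP + FN
= 122 + 131 + 15 + 5
= 273
(Predicted positive: 137, predicted negative: 136)

273


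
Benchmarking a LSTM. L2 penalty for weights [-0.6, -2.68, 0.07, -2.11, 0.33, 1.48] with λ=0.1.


‖w‖₂² = (-0.6)² + (-2.68)² + (0.07)² + (-2.11)² + (0.33)² + (1.48)²
     = 0.36 + 7.1824 + 0.0049 + 4.4521 + 0.1089 + 2.1904
     = 14.2987
λ·‖w‖₂² = 0.1·14.2987 = 1.42987

1.42987


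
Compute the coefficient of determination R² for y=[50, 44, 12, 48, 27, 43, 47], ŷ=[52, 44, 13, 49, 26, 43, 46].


ȳ = 38.7143
SS_res = Σ(y-ŷ)² = 8
SS_tot = Σ(y-ȳ)² = 1179.43
R² = 1 - SS_res/SS_tot = 1 - 0.0068 = 0.9932

0.9932


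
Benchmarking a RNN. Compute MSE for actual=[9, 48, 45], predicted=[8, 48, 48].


Squared errors: (9-8)²=1, (48-48)²=0, (45-48)²=9
Sum = 10
MSE = 10/3 = 10/3

10/3


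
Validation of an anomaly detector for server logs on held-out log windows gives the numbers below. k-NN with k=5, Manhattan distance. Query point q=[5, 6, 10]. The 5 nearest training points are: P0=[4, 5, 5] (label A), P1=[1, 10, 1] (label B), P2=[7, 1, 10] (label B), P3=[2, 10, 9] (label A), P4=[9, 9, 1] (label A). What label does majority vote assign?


d(q,P0) = 7  (label A)
d(q,P1) = 17  (label B)
d(q,P2) = 7  (label B)
d(q,P3) = 8  (label A)
d(q,P4) = 16  (label A)
Votes: A=3, B=2
Majority → A

A


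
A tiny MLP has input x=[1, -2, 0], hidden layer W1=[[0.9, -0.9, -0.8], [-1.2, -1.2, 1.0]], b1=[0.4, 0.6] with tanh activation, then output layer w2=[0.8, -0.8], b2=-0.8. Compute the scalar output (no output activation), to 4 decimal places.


z1[0] = (0.9)·(1) + (-0.9)·(-2) + (-0.8)·(0) + 0.4 = 3.1
z1[1] = (-1.2)·(1) + (-1.2)·(-2) + (1.0)·(0) + 0.6 = 1.8
h = tanh(z1) = [0.9959, 0.9468]
output = (0.8)·(0.9959) + (-0.8)·(0.9468) - 0.8 = -0.7607

-0.7607


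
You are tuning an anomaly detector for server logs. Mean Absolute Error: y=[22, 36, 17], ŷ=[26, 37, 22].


Absolute errors: |22-26|=4, |36-37|=1, |17-22|=5
Sum = 10
MAE = 10/3 = 10/3

10/3


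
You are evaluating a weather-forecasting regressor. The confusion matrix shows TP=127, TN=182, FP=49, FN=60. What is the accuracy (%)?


Accuracy = (TP+TN)/(TP+TN+FP+FN)
= (127+182)/(418)
= 309/418 = 73.92%

73.92%


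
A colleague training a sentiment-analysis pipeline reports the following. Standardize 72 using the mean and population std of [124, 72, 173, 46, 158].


μ = 114.6, σ = 48.7918
z = (72 - 114.6)/48.7918 = -0.8731

-0.8731


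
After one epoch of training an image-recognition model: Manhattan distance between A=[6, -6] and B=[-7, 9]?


d = |6+ 7| + |-6-9|
  = 13 + 15
  = 28

28


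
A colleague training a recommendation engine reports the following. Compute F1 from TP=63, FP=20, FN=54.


Precision = 63/83 = 0.759
Recall = 63/117 = 0.5385
F1 = 2·P·R/(P+R) = 2·TP/(2·TP+FP+FN) = 126/(126+20+54) = 126/200 = 0.63

0.63


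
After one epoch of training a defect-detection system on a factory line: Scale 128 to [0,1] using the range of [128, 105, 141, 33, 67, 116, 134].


min=33, max=141
(128-33)/(141-33) = 95/108 = 0.8796

0.8796


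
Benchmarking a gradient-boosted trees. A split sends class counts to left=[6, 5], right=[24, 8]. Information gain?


Parent = [30, 13], H_parent = 0.8841
H_left = 0.994 (n=11), H_right = 0.8113 (n=32)
H_children = (11/43)·0.994 + (32/43)·0.8113 = 0.858
IG = 0.8841 - 0.858 = 0.0261

0.0261


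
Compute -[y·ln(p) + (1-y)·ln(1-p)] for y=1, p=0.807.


BCE = -[y·ln(p) + (1-y)·ln(1-p)]
= -1·ln(0.807) - 0
= -ln(0.807) = 0.2144

0.2144


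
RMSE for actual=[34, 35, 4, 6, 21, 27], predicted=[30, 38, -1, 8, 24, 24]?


MSE = 72/6 = 12
RMSE = √(72/6) = 3.4641

3.4641


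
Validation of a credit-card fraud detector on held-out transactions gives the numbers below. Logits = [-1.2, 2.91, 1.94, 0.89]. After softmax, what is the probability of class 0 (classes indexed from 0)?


Exponentials: e^-1.2=0.3012, e^2.91=18.3568, e^1.94=6.9588, e^0.89=2.4351
Sum = 28.0519
Softmax = [0.0107, 0.6544, 0.2481, 0.0868]
p[0] = 0.3012/28.0519 = 0.0107

0.0107


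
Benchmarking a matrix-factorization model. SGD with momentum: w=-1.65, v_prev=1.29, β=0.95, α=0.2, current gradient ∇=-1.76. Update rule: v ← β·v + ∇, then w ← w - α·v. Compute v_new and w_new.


v_new = 0.95·1.29 - 1.76 = 1.2255 - 1.76 = -0.5345
w_new = -1.65 - 0.2·-0.5345 = -1.65 + 0.1069 = -1.5431

v_new=-0.5345, w_new=-1.5431


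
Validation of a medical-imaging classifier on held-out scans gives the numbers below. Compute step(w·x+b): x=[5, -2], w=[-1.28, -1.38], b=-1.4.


z = (5)·(-1.28) + (-2)·(-1.38) - 1.4
  = -5.04
step(z) = 0 (z<0)

0


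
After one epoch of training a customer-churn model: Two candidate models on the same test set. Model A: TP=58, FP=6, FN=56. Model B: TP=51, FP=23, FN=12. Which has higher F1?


Model A: P=58/64=0.9062, R=58/114=0.5088, F1=2PR/(P+R)=2TP/(2TP+FP+FN)=116/178=0.6517
Model B: P=51/74=0.6892, R=51/63=0.8095, F1=2PR/(P+R)=2TP/(2TP+FP+FN)=102/137=0.7445
0.6517 < 0.7445 → Model B

Model B


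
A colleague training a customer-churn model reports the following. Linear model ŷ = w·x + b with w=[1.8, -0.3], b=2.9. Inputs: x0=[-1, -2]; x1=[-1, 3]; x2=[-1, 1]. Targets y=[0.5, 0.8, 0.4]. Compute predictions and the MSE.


ŷ0 = (1.8)·(-1) + (-0.3)·(-2) + 2.9 = 1.7
ŷ1 = (1.8)·(-1) + (-0.3)·(3) + 2.9 = 0.2
ŷ2 = (1.8)·(-1) + (-0.3)·(1) + 2.9 = 0.8
errors² = [1.44, 0.36, 0.16]
MSE = 1.9600/3 = 0.6533

0.6533


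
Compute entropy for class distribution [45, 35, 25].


Probabilities: [45/105, 35/105, 25/105] ≈ [0.4286, 0.3333, 0.2381]
H = -((45/105)·log₂(45/105) + (35/105)·log₂(35/105) + (25/105)·log₂(25/105))
  = 1.5452 bits

1.5452 bits


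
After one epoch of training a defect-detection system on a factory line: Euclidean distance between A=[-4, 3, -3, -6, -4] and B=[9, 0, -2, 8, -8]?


d = √((-4-9)² + (3-0)² + (-3+ 2)² + (-6-8)² + (-4+ 8)²)
  = √(169 + 9 + 1 + 196 + 16)
  = √391 = 19.7737

19.7737


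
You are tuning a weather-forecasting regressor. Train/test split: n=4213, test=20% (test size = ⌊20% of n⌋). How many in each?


Test = ⌊4213·20/100⌋ = 842
Train = 4213 - 842 = 3371

Train: 3371, Test: 842


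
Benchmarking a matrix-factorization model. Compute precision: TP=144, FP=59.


Precision = TP/(TP+FP)
= 144/(144+59)
= 144/203 = 70.94%

70.94%


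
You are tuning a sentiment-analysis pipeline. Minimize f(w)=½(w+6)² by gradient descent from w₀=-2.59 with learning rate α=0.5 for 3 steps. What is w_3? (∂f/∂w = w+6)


step 1: grad = -2.59+6 = 3.41; w = -2.59 - 0.5·(3.41) = -4.295
step 2: grad = -4.295+6 = 1.705; w = -4.295 - 0.5·(1.705) = -5.1475
step 3: grad = -5.1475+6 = 0.8525; w = -5.1475 - 0.5·(0.8525) = -5.57375

-5.57375


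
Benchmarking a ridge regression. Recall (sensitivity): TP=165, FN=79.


Recall = TP/(TP+FN)
= 165/(165+79)
= 165/244 = 67.62%

67.62%


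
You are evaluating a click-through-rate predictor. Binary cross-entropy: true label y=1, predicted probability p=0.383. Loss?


BCE = -[y·ln(p) + (1-y)·ln(1-p)]
= -1·ln(0.383) - 0
= -ln(0.383) = 0.9597

0.9597


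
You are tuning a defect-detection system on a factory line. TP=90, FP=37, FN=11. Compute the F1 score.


Precision = 90/127 = 0.7087
Recall = 90/101 = 0.8911
F1 = 2·P·R/(P+R) = 2·TP/(2·TP+FP+FN) = 180/(180+37+11) = 180/228 = 0.7895

0.7895


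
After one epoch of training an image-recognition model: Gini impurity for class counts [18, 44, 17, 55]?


Probabilities: [18/134, 44/134, 17/134, 55/134] ≈ [0.1343, 0.3284, 0.1269, 0.4104]
Σpᵢ² = (324 + 1936 + 289 + 3025)/134² = 5574/17956
Gini = 1 - Σpᵢ² = 1 - 5574/17956 = 0.6896

0.6896


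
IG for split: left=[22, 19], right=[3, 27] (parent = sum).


Parent = [25, 46], H_parent = 0.9359
H_left = 0.9961 (n=41), H_right = 0.469 (n=30)
H_children = (41/71)·0.9961 + (30/71)·0.469 = 0.7734
IG = 0.9359 - 0.7734 = 0.1625

0.1625


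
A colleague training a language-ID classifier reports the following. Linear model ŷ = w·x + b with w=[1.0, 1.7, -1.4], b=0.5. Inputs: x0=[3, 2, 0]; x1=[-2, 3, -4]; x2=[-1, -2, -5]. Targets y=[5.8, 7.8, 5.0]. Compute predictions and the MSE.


ŷ0 = (1.0)·(3) + (1.7)·(2) + (-1.4)·(0) + 0.5 = 6.9
ŷ1 = (1.0)·(-2) + (1.7)·(3) + (-1.4)·(-4) + 0.5 = 9.2
ŷ2 = (1.0)·(-1) + (1.7)·(-2) + (-1.4)·(-5) + 0.5 = 3.1
errors² = [1.21, 1.96, 3.61]
MSE = 6.7800/3 = 2.26

2.26


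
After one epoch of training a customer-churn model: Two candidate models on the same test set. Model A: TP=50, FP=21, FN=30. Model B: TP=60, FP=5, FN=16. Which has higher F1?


Model A: P=50/71=0.7042, R=50/80=0.625, F1=2PR/(P+R)=2TP/(2TP+FP+FN)=100/151=0.6623
Model B: P=60/65=0.9231, R=60/76=0.7895, F1=2PR/(P+R)=2TP/(2TP+FP+FN)=120/141=0.8511
0.6623 < 0.8511 → Model B

Model B


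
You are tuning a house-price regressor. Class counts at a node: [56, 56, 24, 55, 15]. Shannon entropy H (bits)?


Probabilities: [56/206, 56/206, 24/206, 55/206, 15/206] ≈ [0.2718, 0.2718, 0.1165, 0.267, 0.0728]
H = -((56/206)·log₂(56/206) + (56/206)·log₂(56/206) + (24/206)·log₂(24/206) + (55/206)·log₂(55/206) + (15/206)·log₂(15/206))
  = 2.1669 bits

2.1669 bits


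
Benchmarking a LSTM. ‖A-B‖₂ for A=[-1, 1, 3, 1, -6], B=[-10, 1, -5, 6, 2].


d = √((-1+ 10)² + (1-1)² + (3+ 5)² + (1-6)² + (-6-2)²)
  = √(81 + 0 + 64 + 25 + 64)
  = √234 = 15.2971

15.2971


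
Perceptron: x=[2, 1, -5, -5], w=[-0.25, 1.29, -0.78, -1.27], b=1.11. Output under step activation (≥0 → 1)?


z = (2)·(-0.25) + (1)·(1.29) + (-5)·(-0.78) + (-5)·(-1.27) + 1.11
  = 12.15
step(z) = 1 (z≥0)

1


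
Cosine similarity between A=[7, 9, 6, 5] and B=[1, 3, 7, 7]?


A·B = 7·1 + 9·3 + 6·7 + 5·7 = 111
‖A‖ = √191 = 13.8203, ‖B‖ = √108 = 10.3923
cos = 111/(√191·√108) = 111/√20628 = 0.7728

0.7728


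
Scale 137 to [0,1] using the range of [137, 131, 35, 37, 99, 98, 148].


min=35, max=148
(137-35)/(148-35) = 102/113 = 0.9027

0.9027


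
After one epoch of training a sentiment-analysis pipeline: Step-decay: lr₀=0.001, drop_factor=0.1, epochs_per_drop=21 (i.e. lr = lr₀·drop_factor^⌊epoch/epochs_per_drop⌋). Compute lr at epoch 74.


n_drops = ⌊74/21⌋ = 3
lr = 0.001·0.1^3 = 0.001·0.001 = 0.000001

0.000001


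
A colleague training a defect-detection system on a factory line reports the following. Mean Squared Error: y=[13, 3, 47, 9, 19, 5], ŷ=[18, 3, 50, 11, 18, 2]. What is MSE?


Squared errors: (13-18)²=25, (3-3)²=0, (47-50)²=9, (9-11)²=4, (19-18)²=1, (5-2)²=9
Sum = 48
MSE = 48/6 = 8

8


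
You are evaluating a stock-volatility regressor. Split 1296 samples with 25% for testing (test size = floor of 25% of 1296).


Test = ⌊1296·25/100⌋ = 324
Train = 1296 - 324 = 972

Train: 972, Test: 324


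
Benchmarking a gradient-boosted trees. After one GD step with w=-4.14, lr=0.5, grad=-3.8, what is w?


w_new = w - α·∇
= -4.14 - 0.5·-3.8
= -4.14 + 1.9
= -2.24

-2.24


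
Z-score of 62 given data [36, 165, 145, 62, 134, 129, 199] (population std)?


μ = 124.2857, σ = 52.7249
z = (62 - 124.2857)/52.7249 = -1.1813

-1.1813
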